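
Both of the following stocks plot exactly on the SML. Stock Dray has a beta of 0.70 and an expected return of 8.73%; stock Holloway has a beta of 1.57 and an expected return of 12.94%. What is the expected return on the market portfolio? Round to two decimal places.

Both satisfy E(R) = R_f + β·MRP, so the slope of the SML is
MRP = (12.94% − 8.73%) / (1.57 − 0.70) = 4.21% / 0.87 = 4.8391%
R_f = E(R_Dray) − β_Dray·MRP = 8.73% − 0.70 × 4.8391% = 5.3426%
E(R_m) = R_f + MRP = 5.3426% + 4.8391% = 10.18%

10.18%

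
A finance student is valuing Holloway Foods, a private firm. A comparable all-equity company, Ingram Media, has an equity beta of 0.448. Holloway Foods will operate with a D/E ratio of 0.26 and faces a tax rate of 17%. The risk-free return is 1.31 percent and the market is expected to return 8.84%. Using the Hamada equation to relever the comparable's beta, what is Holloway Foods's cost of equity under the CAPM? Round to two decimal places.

5.41%

β_L = β_U × [1 + (1 − t)(D/E)] = 0.448 × [1 + (1 − 0.17) × 0.26]
    = 0.448 × [1 + 0.83 × 0.26] = 0.448 × 1.2158 = 0.5447
MRP = 8.84% − 1.31% = 7.53%
E(R) = R_f + β_L × MRP = 1.31% + 0.5447 × 7.53% = 5.41%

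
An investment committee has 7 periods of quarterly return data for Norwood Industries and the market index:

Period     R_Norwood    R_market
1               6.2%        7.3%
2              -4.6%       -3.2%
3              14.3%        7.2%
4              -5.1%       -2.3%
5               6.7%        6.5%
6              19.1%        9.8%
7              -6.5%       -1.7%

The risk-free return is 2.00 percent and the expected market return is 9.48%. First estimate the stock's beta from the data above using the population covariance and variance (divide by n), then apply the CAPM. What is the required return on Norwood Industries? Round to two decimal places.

14.93%

Mean R_i = (6.2 − 4.6 + 14.3 − 5.1 + 6.7 + 19.1 − 6.5) / 7 = 4.3000%
Mean R_m = (7.3 − 3.2 + 7.2 − 2.3 + 6.5 + 9.8 − 1.7) / 7 = 3.3714%
Σ(R_i − R̄_i)(R_m − R̄_m) = 314.9700  ⇒  Cov = 314.9700 / 7 = 44.9957
Σ(R_m − R̄_m)² = 182.2743  ⇒  Var(R_m) = 182.2743 / 7 = 26.0392
β = Cov / Var(R_m) = 44.9957 / 26.0392 = 1.7280
MRP = 9.48% − 2.00% = 7.48%
E(R) = R_f + β × MRP = 2.00% + 1.7280 × 7.48% = 14.93%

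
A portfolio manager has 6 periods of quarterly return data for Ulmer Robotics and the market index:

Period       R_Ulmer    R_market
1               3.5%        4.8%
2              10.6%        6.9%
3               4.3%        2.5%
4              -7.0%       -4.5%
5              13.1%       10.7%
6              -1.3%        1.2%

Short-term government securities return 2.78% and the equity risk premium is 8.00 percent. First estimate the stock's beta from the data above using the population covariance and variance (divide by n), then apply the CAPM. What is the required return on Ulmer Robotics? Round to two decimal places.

Mean R_i = (3.5 + 10.6 + 4.3 − 7.0 + 13.1 − 1.3) / 6 = 3.8667%
Mean R_m = (4.8 + 6.9 + 2.5 − 4.5 + 10.7 + 1.2) / 6 = 3.6000%
Σ(R_i − R̄_i)(R_m − R̄_m) = 187.2800  ⇒  Cov = 187.2800 / 6 = 31.2133
Σ(R_m − R̄_m)² = 135.3200  ⇒  Var(R_m) = 135.3200 / 6 = 22.5533
β = Cov / Var(R_m) = 31.2133 / 22.5533 = 1.3840
E(R) = R_f + β × MRP = 2.78% + 1.3840 × 8.00% = 13.85%

13.85%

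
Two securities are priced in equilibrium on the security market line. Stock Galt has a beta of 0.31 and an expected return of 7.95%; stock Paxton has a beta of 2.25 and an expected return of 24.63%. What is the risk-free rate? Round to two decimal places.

5.28%

Both satisfy E(R) = R_f + β·MRP, so the slope of the SML is
MRP = (24.63% − 7.95%) / (2.25 − 0.31) = 16.68% / 1.94 = 8.5979%
R_f = E(R_Galt) − β_Galt·MRP = 7.95% − 0.31 × 8.5979% = 5.2847%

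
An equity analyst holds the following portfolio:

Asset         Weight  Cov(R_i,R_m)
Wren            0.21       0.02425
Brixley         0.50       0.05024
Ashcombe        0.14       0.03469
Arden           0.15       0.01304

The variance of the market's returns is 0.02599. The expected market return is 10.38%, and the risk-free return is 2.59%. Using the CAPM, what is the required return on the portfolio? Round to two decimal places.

13.69%

β_Wren = 0.02425 / 0.02599 = 0.9331
β_Brixley = 0.05024 / 0.02599 = 1.9331
β_Ashcombe = 0.03469 / 0.02599 = 1.3347
β_Arden = 0.01304 / 0.02599 = 0.5017
β_P = Σ w_i β_i = 0.21×0.9331 + 0.50×1.9331 + 0.14×1.3347 + 0.15×0.5017 = 1.4246
MRP = 10.38% − 2.59% = 7.79%
E(R_P) = R_f + β_P × MRP = 2.59% + 1.4246 × 7.79% = 13.69%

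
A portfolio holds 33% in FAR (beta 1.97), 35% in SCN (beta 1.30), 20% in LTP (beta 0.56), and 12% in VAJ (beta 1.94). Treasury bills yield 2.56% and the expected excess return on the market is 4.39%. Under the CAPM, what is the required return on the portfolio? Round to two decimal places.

β_P = Σ w_i β_i = 0.33×1.97 + 0.35×1.30 + 0.20×0.56 + 0.12×1.94 = 1.4499
E(R_P) = R_f + β_P × MRP = 2.56% + 1.4499 × 4.39% = 8.93%

8.93%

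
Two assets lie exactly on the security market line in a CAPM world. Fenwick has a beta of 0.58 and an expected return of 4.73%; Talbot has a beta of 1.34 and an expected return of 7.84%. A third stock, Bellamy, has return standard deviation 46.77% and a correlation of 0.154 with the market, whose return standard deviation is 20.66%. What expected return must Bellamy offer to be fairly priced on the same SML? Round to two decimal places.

MRP = (7.84% − 4.73%) / (1.34 − 0.58) = 4.0921%
R_f = 4.73% − 0.58 × 4.0921% = 2.3566%
β_Bellamy = ρ·σ_i/σ_m = 0.154 × 46.77 / 20.66 = 0.3486
E(R_Bellamy) = R_f + β × MRP = 2.3566% + 0.3486 × 4.0921% = 3.78%

3.78%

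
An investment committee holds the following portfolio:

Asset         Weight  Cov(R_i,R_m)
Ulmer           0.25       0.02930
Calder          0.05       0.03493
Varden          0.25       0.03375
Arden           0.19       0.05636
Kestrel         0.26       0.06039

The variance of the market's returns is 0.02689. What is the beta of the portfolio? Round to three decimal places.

β_Ulmer = 0.02930 / 0.02689 = 1.0896
β_Calder = 0.03493 / 0.02689 = 1.2990
β_Varden = 0.03375 / 0.02689 = 1.2551
β_Arden = 0.05636 / 0.02689 = 2.0959
β_Kestrel = 0.06039 / 0.02689 = 2.2458
β_P = Σ w_i β_i = 0.25×1.0896 + 0.05×1.2990 + 0.25×1.2551 + 0.19×2.0959 + 0.26×2.2458 = 1.6333

1.633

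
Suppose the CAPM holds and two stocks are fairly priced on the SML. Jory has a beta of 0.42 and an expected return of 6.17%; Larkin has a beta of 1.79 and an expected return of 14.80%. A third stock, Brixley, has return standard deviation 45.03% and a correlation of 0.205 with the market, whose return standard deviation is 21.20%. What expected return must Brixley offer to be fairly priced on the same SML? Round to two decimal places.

MRP = (14.80% − 6.17%) / (1.79 − 0.42) = 6.2993%
R_f = 6.17% − 0.42 × 6.2993% = 3.5243%
β_Brixley = ρ·σ_i/σ_m = 0.205 × 45.03 / 21.20 = 0.4354
E(R_Brixley) = R_f + β × MRP = 3.5243% + 0.4354 × 6.2993% = 6.27%

6.27%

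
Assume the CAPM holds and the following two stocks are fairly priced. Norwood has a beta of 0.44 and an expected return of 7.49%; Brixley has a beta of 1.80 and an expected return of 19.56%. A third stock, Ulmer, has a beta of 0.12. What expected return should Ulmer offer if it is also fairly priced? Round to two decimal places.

4.65%

MRP (SML slope) = (19.56% − 7.49%) / (1.80 − 0.44) = 12.07% / 1.36 = 8.8750%
R_f (intercept) = 7.49% − 0.44 × 8.8750% = 3.5850%
E(R_Ulmer) = R_f + β × MRP = 3.5850% + 0.12 × 8.8750% = 4.65%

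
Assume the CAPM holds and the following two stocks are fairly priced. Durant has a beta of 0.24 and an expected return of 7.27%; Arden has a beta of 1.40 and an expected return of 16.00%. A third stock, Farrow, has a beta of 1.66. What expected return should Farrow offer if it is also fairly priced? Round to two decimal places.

MRP (SML slope) = (16.00% − 7.27%) / (1.40 − 0.24) = 8.73% / 1.16 = 7.5259%
R_f (intercept) = 7.27% − 0.24 × 7.5259% = 5.4638%
E(R_Farrow) = R_f + β × MRP = 5.4638% + 1.66 × 7.5259% = 17.96%

17.96%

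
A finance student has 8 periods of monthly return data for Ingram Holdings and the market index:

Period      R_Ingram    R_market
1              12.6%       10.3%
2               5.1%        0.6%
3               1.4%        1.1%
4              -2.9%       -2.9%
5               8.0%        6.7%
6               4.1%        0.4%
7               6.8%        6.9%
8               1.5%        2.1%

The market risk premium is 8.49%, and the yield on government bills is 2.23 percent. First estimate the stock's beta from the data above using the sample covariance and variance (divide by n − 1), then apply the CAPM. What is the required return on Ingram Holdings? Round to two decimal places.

Mean R_i = (12.6 + 5.1 + 1.4 − 2.9 + 8.0 + 4.1 + 6.8 + 1.5) / 8 = 4.5750%
Mean R_m = (10.3 + 0.6 + 1.1 − 2.9 + 6.7 + 0.4 + 6.9 + 2.1) / 8 = 3.1500%
Σ(R_i − R̄_i)(R_m − R̄_m) = 132.8100  ⇒  Cov = 132.8100 / 7 = 18.9729
Σ(R_m − R̄_m)² = 133.7600  ⇒  Var(R_m) = 133.7600 / 7 = 19.1086
β = Cov / Var(R_m) = 18.9729 / 19.1086 = 0.9929
E(R) = R_f + β × MRP = 2.23% + 0.9929 × 8.49% = 10.66%

10.66%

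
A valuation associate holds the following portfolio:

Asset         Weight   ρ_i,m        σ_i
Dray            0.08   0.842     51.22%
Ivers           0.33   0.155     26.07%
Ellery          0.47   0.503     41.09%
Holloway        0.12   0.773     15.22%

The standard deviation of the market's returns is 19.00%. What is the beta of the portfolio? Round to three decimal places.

0.837

β_Dray = 0.842 × 51.22% / 19.00% = 2.2699
β_Ivers = 0.155 × 26.07% / 19.00% = 0.2127
β_Ellery = 0.503 × 41.09% / 19.00% = 1.0878
β_Holloway = 0.773 × 15.22% / 19.00% = 0.6192
β_P = Σ w_i β_i = 0.08×2.2699 + 0.33×0.2127 + 0.47×1.0878 + 0.12×0.6192 = 0.8374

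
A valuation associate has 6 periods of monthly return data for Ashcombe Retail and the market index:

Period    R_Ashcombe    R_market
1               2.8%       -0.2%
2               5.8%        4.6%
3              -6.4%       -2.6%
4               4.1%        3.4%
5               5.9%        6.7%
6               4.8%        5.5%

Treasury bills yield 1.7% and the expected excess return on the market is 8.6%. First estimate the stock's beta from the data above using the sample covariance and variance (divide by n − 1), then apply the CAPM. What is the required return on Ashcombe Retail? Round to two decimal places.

Mean R_i = (2.8 + 5.8 − 6.4 + 4.1 + 5.9 + 4.8) / 6 = 2.8333%
Mean R_m = (-0.2 + 4.6 − 2.6 + 3.4 + 6.7 + 5.5) / 6 = 2.9000%
Σ(R_i − R̄_i)(R_m − R̄_m) = 73.3300  ⇒  Cov = 73.3300 / 5 = 14.6660
Σ(R_m − R̄_m)² = 64.2000  ⇒  Var(R_m) = 64.2000 / 5 = 12.8400
β = Cov / Var(R_m) = 14.6660 / 12.8400 = 1.1422
E(R) = R_f + β × MRP = 1.7% + 1.1422 × 8.6% = 11.52%

11.52%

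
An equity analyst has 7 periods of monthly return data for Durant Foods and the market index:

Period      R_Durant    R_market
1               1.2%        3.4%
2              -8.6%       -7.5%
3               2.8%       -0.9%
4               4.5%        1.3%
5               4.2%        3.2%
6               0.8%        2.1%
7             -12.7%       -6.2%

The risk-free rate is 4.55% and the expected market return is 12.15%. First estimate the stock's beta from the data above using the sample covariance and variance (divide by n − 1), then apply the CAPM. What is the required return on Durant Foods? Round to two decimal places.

14.69%

Mean R_i = (1.2 − 8.6 + 2.8 + 4.5 + 4.2 + 0.8 − 12.7) / 7 = -1.1143%
Mean R_m = (3.4 − 7.5 − 0.9 + 1.3 + 3.2 + 2.1 − 6.2) / 7 = -0.6571%
Σ(R_i − R̄_i)(R_m − R̄_m) = 160.6443  ⇒  Cov = 160.6443 / 6 = 26.7741
Σ(R_m − R̄_m)² = 120.3771  ⇒  Var(R_m) = 120.3771 / 6 = 20.0629
β = Cov / Var(R_m) = 26.7741 / 20.0629 = 1.3345
MRP = 12.15% − 4.55% = 7.60%
E(R) = R_f + β × MRP = 4.55% + 1.3345 × 7.60% = 14.69%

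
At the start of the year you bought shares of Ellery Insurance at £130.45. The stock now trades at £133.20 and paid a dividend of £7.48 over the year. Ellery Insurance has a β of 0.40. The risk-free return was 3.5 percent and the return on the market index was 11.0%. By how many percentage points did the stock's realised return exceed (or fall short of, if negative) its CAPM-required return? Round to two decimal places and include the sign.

+1.34%

Realised HPR = (P1 + D1 − P0) / P0 = (133.20 + 7.48 − 130.45) / 130.45 = 10.23 / 130.45 = 7.8421%
MRP = 11.0% − 3.5% = 7.50%
CAPM required = R_f + β·MRP = 3.5% + 0.40 × 7.5% = 6.5000%
α = realised − required = 7.8421% − 6.5000% = +1.34%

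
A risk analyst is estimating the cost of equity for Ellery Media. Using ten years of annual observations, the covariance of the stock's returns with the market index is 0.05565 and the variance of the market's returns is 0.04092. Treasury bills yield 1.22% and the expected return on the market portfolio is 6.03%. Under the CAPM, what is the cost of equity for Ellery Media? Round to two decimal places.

β = Cov(R_i, R_m) / Var(R_m) = 0.05565 / 0.04092 = 1.3600
MRP = 6.03% − 1.22% = 4.81%
E(R) = R_f + β × MRP = 1.22% + 1.3600 × 4.81% = 7.76%

7.76%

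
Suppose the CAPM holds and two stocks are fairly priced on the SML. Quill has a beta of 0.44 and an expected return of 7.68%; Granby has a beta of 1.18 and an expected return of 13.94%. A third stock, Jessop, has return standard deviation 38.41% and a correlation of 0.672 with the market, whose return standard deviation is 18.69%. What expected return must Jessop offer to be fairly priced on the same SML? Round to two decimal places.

15.64%

MRP = (13.94% − 7.68%) / (1.18 − 0.44) = 8.4595%
R_f = 7.68% − 0.44 × 8.4595% = 3.9578%
β_Jessop = ρ·σ_i/σ_m = 0.672 × 38.41 / 18.69 = 1.3810
E(R_Jessop) = R_f + β × MRP = 3.9578% + 1.3810 × 8.4595% = 15.64%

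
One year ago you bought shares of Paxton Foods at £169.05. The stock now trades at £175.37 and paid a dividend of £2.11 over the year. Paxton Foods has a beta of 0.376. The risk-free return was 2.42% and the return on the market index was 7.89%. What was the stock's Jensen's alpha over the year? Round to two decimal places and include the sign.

+0.51%

Realised HPR = (P1 + D1 − P0) / P0 = (175.37 + 2.11 − 169.05) / 169.05 = 8.43 / 169.05 = 4.9867%
MRP = 7.89% − 2.42% = 5.47%
CAPM required = R_f + β·MRP = 2.42% + 0.376 × 5.47% = 4.47672%
α = realised − required = 4.9867% − 4.47672% = +0.51%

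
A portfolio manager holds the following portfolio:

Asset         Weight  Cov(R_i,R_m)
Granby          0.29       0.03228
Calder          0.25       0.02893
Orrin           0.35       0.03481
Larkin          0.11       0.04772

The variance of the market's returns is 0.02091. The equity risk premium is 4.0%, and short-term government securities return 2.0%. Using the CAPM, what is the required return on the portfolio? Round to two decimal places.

8.51%

β_Granby = 0.03228 / 0.02091 = 1.5438
β_Calder = 0.02893 / 0.02091 = 1.3835
β_Orrin = 0.03481 / 0.02091 = 1.6648
β_Larkin = 0.04772 / 0.02091 = 2.2822
β_P = Σ w_i β_i = 0.29×1.5438 + 0.25×1.3835 + 0.35×1.6648 + 0.11×2.2822 = 1.6273
E(R_P) = R_f + β_P × MRP = 2.0% + 1.6273 × 4.0% = 8.51%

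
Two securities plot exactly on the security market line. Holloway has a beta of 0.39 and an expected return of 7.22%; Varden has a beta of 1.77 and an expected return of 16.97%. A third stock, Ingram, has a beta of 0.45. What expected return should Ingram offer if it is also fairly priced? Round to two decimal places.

MRP (SML slope) = (16.97% − 7.22%) / (1.77 − 0.39) = 9.75% / 1.38 = 7.0652%
R_f (intercept) = 7.22% − 0.39 × 7.0652% = 4.4646%
E(R_Ingram) = R_f + β × MRP = 4.4646% + 0.45 × 7.0652% = 7.64%

7.64%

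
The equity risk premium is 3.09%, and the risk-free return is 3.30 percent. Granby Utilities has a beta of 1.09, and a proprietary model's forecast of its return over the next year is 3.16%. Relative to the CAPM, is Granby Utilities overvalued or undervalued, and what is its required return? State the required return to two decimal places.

Overvalued; required return 6.67%

Required return = R_f + β·MRP = 3.30% + 1.09 × 3.09% = 6.67%
Forecast 3.16% < required 6.67% → the stock plots below the SML → overvalued.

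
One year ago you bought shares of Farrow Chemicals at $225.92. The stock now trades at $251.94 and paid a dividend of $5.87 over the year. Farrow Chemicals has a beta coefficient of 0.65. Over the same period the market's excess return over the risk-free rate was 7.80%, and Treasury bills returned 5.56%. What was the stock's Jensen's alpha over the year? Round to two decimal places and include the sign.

Realised HPR = (P1 + D1 − P0) / P0 = (251.94 + 5.87 − 225.92) / 225.92 = 31.89 / 225.92 = 14.1156%
CAPM required = R_f + β·MRP = 5.56% + 0.65 × 7.80% = 10.6300%
α = realised − required = 14.1156% − 10.6300% = +3.49%

+3.49%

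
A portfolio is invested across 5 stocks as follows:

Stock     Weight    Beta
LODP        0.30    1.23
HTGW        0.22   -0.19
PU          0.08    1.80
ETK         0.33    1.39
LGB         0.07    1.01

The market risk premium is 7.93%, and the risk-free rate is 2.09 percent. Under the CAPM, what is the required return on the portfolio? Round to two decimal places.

10.02%

β_P = Σ w_i β_i = 0.30×1.23 + 0.22×-0.19 + 0.08×1.80 + 0.33×1.39 + 0.07×1.01 = 1.0006
E(R_P) = R_f + β_P × MRP = 2.09% + 1.0006 × 7.93% = 10.02%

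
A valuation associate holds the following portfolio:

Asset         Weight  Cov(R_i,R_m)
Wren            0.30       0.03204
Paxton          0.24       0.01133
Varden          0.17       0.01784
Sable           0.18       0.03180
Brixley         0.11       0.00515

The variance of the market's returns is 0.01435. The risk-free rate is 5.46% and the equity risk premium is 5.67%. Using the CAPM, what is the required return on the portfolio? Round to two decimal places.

14.02%

β_Wren = 0.03204 / 0.01435 = 2.2328
β_Paxton = 0.01133 / 0.01435 = 0.7895
β_Varden = 0.01784 / 0.01435 = 1.2432
β_Sable = 0.03180 / 0.01435 = 2.2160
β_Brixley = 0.00515 / 0.01435 = 0.3589
β_P = Σ w_i β_i = 0.30×2.2328 + 0.24×0.7895 + 0.17×1.2432 + 0.18×2.2160 + 0.11×0.3589 = 1.5090
E(R_P) = R_f + β_P × MRP = 5.46% + 1.5090 × 5.67% = 14.02%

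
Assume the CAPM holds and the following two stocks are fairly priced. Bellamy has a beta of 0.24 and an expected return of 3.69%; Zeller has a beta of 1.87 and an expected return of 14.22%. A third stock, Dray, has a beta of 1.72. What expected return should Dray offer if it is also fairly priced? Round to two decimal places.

MRP (SML slope) = (14.22% − 3.69%) / (1.87 − 0.24) = 10.53% / 1.63 = 6.4601%
R_f (intercept) = 3.69% − 0.24 × 6.4601% = 2.1396%
E(R_Dray) = R_f + β × MRP = 2.1396% + 1.72 × 6.4601% = 13.25%

13.25%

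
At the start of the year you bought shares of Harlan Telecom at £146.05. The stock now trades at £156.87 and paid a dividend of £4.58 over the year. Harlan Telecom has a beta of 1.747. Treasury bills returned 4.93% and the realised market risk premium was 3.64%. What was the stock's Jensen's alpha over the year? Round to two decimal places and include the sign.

Realised HPR = (P1 + D1 − P0) / P0 = (156.87 + 4.58 − 146.05) / 146.05 = 15.40 / 146.05 = 10.5443%
CAPM required = R_f + β·MRP = 4.93% + 1.747 × 3.64% = 11.28908%
α = realised − required = 10.5443% − 11.28908% = -0.74%

-0.74%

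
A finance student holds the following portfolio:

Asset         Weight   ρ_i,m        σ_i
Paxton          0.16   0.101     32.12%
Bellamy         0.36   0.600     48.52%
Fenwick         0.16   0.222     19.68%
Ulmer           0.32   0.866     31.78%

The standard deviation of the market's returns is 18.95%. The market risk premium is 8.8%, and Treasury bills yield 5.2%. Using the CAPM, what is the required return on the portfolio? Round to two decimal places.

14.72%

β_Paxton = 0.101 × 32.12% / 18.95% = 0.1712
β_Bellamy = 0.600 × 48.52% / 18.95% = 1.5363
β_Fenwick = 0.222 × 19.68% / 18.95% = 0.2306
β_Ulmer = 0.866 × 31.78% / 18.95% = 1.4523
β_P = Σ w_i β_i = 0.16×0.1712 + 0.36×1.5363 + 0.16×0.2306 + 0.32×1.4523 = 1.0821
E(R_P) = R_f + β_P × MRP = 5.2% + 1.0821 × 8.8% = 14.72%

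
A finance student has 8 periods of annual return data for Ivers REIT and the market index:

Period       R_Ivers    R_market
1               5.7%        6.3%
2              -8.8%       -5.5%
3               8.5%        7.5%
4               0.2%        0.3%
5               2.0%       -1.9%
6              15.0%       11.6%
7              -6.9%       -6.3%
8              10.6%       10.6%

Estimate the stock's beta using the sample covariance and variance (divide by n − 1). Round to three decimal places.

Mean R_i = (5.7 − 8.8 + 8.5 + 0.2 + 2.0 + 15.0 − 6.9 + 10.6) / 8 = 3.2875%
Mean R_m = (6.3 − 5.5 + 7.5 + 0.3 − 1.9 + 11.6 − 6.3 + 10.6) / 8 = 2.8250%
Σ(R_i − R̄_i)(R_m − R̄_m) = 399.8525  ⇒  Cov = 399.8525 / 7 = 57.1218
Σ(R_m − R̄_m)² = 352.6550  ⇒  Var(R_m) = 352.6550 / 7 = 50.3793
β = Cov / Var(R_m) = 57.1218 / 50.3793 = 1.1338

1.134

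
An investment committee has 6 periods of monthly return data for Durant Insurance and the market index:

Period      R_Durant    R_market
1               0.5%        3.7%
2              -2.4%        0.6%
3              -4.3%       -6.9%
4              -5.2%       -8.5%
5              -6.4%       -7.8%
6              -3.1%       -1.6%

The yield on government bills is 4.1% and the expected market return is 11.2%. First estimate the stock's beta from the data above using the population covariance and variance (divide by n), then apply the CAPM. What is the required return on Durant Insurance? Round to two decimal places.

7.32%

Mean R_i = (0.5 − 2.4 − 4.3 − 5.2 − 6.4 − 3.1) / 6 = -3.4833%
Mean R_m = (3.7 + 0.6 − 6.9 − 8.5 − 7.8 − 1.6) / 6 = -3.4167%
Σ(R_i − R̄_i)(R_m − R̄_m) = 57.7517  ⇒  Cov = 57.7517 / 6 = 9.6253
Σ(R_m − R̄_m)² = 127.2683  ⇒  Var(R_m) = 127.2683 / 6 = 21.2114
β = Cov / Var(R_m) = 9.6253 / 21.2114 = 0.4538
MRP = 11.2% − 4.1% = 7.10%
E(R) = R_f + β × MRP = 4.1% + 0.4538 × 7.1% = 7.32%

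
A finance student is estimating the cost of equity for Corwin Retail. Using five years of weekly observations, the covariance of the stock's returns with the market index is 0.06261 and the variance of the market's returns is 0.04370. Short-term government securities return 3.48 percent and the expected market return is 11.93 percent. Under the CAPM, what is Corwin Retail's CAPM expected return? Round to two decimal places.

15.59%

β = Cov(R_i, R_m) / Var(R_m) = 0.06261 / 0.04370 = 1.4327
MRP = 11.93% − 3.48% = 8.45%
E(R) = R_f + β × MRP = 3.48% + 1.4327 × 8.45% = 15.59%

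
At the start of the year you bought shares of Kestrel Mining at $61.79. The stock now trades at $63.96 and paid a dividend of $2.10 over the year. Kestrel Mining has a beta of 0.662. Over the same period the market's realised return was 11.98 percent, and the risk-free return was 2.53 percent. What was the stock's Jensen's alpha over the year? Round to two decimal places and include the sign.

-1.88%

Realised HPR = (P1 + D1 − P0) / P0 = (63.96 + 2.10 − 61.79) / 61.79 = 4.27 / 61.79 = 6.9105%
MRP = 11.98% − 2.53% = 9.45%
CAPM required = R_f + β·MRP = 2.53% + 0.662 × 9.45% = 8.78590%
α = realised − required = 6.9105% − 8.78590% = -1.88%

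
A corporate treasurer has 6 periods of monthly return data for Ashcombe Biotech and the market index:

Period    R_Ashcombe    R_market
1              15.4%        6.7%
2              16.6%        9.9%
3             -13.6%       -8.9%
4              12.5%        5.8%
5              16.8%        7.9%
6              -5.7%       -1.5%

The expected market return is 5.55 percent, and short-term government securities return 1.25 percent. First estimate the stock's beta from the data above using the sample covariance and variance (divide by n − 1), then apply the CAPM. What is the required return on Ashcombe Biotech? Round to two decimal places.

9.08%

Mean R_i = (15.4 + 16.6 − 13.6 + 12.5 + 16.8 − 5.7) / 6 = 7.0000%
Mean R_m = (6.7 + 9.9 − 8.9 + 5.8 + 7.9 − 1.5) / 6 = 3.3167%
Σ(R_i − R̄_i)(R_m − R̄_m) = 463.0300  ⇒  Cov = 463.0300 / 5 = 92.6060
Σ(R_m − R̄_m)² = 254.4083  ⇒  Var(R_m) = 254.4083 / 5 = 50.8817
β = Cov / Var(R_m) = 92.6060 / 50.8817 = 1.8200
MRP = 5.55% − 1.25% = 4.30%
E(R) = R_f + β × MRP = 1.25% + 1.8200 × 4.30% = 9.08%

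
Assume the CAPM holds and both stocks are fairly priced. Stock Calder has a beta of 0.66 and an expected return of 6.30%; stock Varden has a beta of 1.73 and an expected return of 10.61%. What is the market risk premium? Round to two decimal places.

4.03%

Both satisfy E(R) = R_f + β·MRP, so the slope of the SML is
MRP = (10.61% − 6.30%) / (1.73 − 0.66) = 4.31% / 1.07 = 4.0280%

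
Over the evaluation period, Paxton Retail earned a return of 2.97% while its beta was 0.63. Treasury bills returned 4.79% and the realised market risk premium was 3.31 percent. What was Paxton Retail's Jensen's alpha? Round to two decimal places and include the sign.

-3.91%

CAPM benchmark = R_f + β(R_m − R_f) = 4.79% + 0.63 × 3.31% = 6.8753%
α = actual − benchmark = 2.97% − 6.8753% = -3.91%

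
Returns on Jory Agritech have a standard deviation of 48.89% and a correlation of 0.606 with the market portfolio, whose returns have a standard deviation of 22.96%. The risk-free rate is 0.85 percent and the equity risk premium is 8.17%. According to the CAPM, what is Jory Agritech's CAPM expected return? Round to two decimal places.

β = ρ × σ_i / σ_m = 0.606 × 48.89% / 22.96% = 1.2904
E(R) = 0.85% + 1.2904 × 8.17% = 11.39%

11.39%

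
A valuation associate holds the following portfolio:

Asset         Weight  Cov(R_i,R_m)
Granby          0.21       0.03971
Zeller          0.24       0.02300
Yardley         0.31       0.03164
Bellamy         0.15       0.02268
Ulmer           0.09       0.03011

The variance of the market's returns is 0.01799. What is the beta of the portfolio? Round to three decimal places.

1.655

β_Granby = 0.03971 / 0.01799 = 2.2073
β_Zeller = 0.02300 / 0.01799 = 1.2785
β_Yardley = 0.03164 / 0.01799 = 1.7588
β_Bellamy = 0.02268 / 0.01799 = 1.2607
β_Ulmer = 0.03011 / 0.01799 = 1.6737
β_P = Σ w_i β_i = 0.21×2.2073 + 0.24×1.2785 + 0.31×1.7588 + 0.15×1.2607 + 0.09×1.6737 = 1.6553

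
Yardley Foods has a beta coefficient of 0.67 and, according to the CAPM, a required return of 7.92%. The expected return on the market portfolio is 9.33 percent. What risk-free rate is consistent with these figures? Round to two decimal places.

E(R) = R_f + β(E(R_m) − R_f) = R_f(1 − β) + β·E(R_m)
7.92% = R_f × (1 − 0.67) + 0.67 × 9.33%
7.92% = R_f × 0.33 + 6.2511%
R_f = (7.92% − 6.2511%) / 0.33 = 5.06%

5.06%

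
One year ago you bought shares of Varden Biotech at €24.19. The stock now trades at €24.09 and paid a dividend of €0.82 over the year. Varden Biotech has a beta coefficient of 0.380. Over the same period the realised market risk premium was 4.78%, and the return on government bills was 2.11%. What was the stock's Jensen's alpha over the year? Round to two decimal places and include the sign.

Realised HPR = (P1 + D1 − P0) / P0 = (24.09 + 0.82 − 24.19) / 24.19 = 0.72 / 24.19 = 2.9764%
CAPM required = R_f + β·MRP = 2.11% + 0.380 × 4.78% = 3.92640%
α = realised − required = 2.9764% − 3.92640% = -0.95%

-0.95%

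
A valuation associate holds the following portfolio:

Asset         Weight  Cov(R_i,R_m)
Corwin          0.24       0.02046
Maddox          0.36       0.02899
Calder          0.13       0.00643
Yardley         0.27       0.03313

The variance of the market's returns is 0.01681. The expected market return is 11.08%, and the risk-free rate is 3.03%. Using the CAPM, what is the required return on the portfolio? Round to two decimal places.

15.06%

β_Corwin = 0.02046 / 0.01681 = 1.2171
β_Maddox = 0.02899 / 0.01681 = 1.7246
β_Calder = 0.00643 / 0.01681 = 0.3825
β_Yardley = 0.03313 / 0.01681 = 1.9709
β_P = Σ w_i β_i = 0.24×1.2171 + 0.36×1.7246 + 0.13×0.3825 + 0.27×1.9709 = 1.4948
MRP = 11.08% − 3.03% = 8.05%
E(R_P) = R_f + β_P × MRP = 3.03% + 1.4948 × 8.05% = 15.06%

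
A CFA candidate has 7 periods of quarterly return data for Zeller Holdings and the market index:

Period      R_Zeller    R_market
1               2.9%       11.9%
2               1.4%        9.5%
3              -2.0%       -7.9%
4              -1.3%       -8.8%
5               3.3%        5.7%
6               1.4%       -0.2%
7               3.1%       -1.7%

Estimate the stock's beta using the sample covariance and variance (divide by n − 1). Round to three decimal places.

0.196

Mean R_i = (2.9 + 1.4 − 2.0 − 1.3 + 3.3 + 1.4 + 3.1) / 7 = 1.2571%
Mean R_m = (11.9 + 9.5 − 7.9 − 8.8 + 5.7 − 0.2 − 1.7) / 7 = 1.2143%
Σ(R_i − R̄_i)(R_m − R̄_m) = 77.6243  ⇒  Cov = 77.6243 / 6 = 12.9374
Σ(R_m − R̄_m)² = 396.8086  ⇒  Var(R_m) = 396.8086 / 6 = 66.1348
β = Cov / Var(R_m) = 12.9374 / 66.1348 = 0.1956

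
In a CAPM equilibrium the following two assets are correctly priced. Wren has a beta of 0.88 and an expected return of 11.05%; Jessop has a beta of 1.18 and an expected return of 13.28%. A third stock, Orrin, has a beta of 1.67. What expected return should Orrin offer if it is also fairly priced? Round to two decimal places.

16.92%

MRP (SML slope) = (13.28% − 11.05%) / (1.18 − 0.88) = 2.23% / 0.30 = 7.4333%
R_f (intercept) = 11.05% − 0.88 × 7.4333% = 4.5087%
E(R_Orrin) = R_f + β × MRP = 4.5087% + 1.67 × 7.4333% = 16.92%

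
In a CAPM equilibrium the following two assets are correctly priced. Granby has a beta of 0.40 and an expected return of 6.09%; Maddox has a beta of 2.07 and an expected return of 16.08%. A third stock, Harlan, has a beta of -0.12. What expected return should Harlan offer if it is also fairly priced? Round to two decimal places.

2.98%

MRP (SML slope) = (16.08% − 6.09%) / (2.07 − 0.40) = 9.99% / 1.67 = 5.9820%
R_f (intercept) = 6.09% − 0.40 × 5.9820% = 3.6972%
E(R_Harlan) = R_f + β × MRP = 3.6972% + -0.12 × 5.9820% = 2.98%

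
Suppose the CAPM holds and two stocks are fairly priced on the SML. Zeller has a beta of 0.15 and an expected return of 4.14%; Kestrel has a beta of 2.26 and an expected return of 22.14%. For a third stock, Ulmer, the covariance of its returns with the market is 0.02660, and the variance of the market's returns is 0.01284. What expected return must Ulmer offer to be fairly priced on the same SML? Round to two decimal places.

20.53%

MRP = (22.14% − 4.14%) / (2.26 − 0.15) = 8.5308%
R_f = 4.14% − 0.15 × 8.5308% = 2.8604%
β_Ulmer = Cov / Var(R_m) = 0.02660 / 0.01284 = 2.0717
E(R_Ulmer) = R_f + β × MRP = 2.8604% + 2.0717 × 8.5308% = 20.53%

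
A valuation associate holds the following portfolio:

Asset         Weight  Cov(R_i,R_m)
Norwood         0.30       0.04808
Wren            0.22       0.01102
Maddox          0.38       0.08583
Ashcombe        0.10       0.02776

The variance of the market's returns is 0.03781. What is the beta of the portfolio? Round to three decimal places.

β_Norwood = 0.04808 / 0.03781 = 1.2716
β_Wren = 0.01102 / 0.03781 = 0.2915
β_Maddox = 0.08583 / 0.03781 = 2.2700
β_Ashcombe = 0.02776 / 0.03781 = 0.7342
β_P = Σ w_i β_i = 0.30×1.2716 + 0.22×0.2915 + 0.38×2.2700 + 0.10×0.7342 = 1.3816

1.382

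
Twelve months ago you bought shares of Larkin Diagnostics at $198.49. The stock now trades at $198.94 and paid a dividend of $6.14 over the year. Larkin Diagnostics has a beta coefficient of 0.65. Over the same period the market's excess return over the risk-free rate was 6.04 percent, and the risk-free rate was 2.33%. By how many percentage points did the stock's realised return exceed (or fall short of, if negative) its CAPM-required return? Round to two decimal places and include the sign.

-2.94%

Realised HPR = (P1 + D1 − P0) / P0 = (198.94 + 6.14 − 198.49) / 198.49 = 6.59 / 198.49 = 3.3201%
CAPM required = R_f + β·MRP = 2.33% + 0.65 × 6.04% = 6.2560%
α = realised − required = 3.3201% − 6.2560% = -2.94%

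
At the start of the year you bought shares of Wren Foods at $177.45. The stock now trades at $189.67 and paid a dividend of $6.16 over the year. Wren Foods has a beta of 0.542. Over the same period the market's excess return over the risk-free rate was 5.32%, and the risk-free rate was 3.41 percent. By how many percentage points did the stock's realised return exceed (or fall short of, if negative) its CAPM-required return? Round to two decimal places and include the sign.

+4.06%

Realised HPR = (P1 + D1 − P0) / P0 = (189.67 + 6.16 − 177.45) / 177.45 = 18.38 / 177.45 = 10.3578%
CAPM required = R_f + β·MRP = 3.41% + 0.542 × 5.32% = 6.29344%
α = realised − required = 10.3578% − 6.29344% = +4.06%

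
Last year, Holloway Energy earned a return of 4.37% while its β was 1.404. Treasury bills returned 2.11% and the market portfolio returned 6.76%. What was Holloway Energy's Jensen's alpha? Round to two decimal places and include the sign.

-4.27%

Market excess return = 6.76% − 2.11% = 4.65%
CAPM benchmark = R_f + β(R_m − R_f) = 2.11% + 1.404 × 4.65% = 8.63860%
α = actual − benchmark = 4.37% − 8.63860% = -4.27%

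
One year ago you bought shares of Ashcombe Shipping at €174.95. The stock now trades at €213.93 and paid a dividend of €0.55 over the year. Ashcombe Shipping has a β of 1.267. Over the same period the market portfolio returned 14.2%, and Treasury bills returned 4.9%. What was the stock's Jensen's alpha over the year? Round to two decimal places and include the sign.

Realised HPR = (P1 + D1 − P0) / P0 = (213.93 + 0.55 − 174.95) / 174.95 = 39.53 / 174.95 = 22.5950%
MRP = 14.2% − 4.9% = 9.30%
CAPM required = R_f + β·MRP = 4.9% + 1.267 × 9.3% = 16.6831%
α = realised − required = 22.5950% − 16.6831% = +5.91%

+5.91%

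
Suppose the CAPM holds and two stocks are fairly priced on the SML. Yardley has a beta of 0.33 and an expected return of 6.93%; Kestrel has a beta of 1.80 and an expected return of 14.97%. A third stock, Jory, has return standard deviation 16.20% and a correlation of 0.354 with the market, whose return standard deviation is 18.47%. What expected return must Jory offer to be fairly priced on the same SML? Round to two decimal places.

6.82%

MRP = (14.97% − 6.93%) / (1.80 − 0.33) = 5.4694%
R_f = 6.93% − 0.33 × 5.4694% = 5.1251%
β_Jory = ρ·σ_i/σ_m = 0.354 × 16.20 / 18.47 = 0.3105
E(R_Jory) = R_f + β × MRP = 5.1251% + 0.3105 × 5.4694% = 6.82%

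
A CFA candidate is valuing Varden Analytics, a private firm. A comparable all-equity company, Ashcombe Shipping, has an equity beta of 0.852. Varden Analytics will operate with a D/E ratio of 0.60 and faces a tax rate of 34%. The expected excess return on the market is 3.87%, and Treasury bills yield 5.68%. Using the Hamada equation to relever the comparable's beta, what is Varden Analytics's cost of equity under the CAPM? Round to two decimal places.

β_L = β_U × [1 + (1 − t)(D/E)] = 0.852 × [1 + (1 − 0.34) × 0.60]
    = 0.852 × [1 + 0.66 × 0.60] = 0.852 × 1.3960 = 1.1894
E(R) = R_f + β_L × MRP = 5.68% + 1.1894 × 3.87% = 10.28%

10.28%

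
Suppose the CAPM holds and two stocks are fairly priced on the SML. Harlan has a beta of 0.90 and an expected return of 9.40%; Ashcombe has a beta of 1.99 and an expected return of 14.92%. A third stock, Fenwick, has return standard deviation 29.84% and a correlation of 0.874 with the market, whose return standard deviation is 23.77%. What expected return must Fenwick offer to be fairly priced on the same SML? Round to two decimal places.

10.40%

MRP = (14.92% − 9.40%) / (1.99 − 0.90) = 5.0642%
R_f = 9.40% − 0.90 × 5.0642% = 4.8422%
β_Fenwick = ρ·σ_i/σ_m = 0.874 × 29.84 / 23.77 = 1.0972
E(R_Fenwick) = R_f + β × MRP = 4.8422% + 1.0972 × 5.0642% = 10.40%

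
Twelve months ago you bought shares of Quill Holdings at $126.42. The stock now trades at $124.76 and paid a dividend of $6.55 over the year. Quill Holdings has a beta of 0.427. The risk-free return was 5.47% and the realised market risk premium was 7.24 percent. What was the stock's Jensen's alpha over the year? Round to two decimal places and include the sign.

Realised HPR = (P1 + D1 − P0) / P0 = (124.76 + 6.55 − 126.42) / 126.42 = 4.89 / 126.42 = 3.8681%
CAPM required = R_f + β·MRP = 5.47% + 0.427 × 7.24% = 8.56148%
α = realised − required = 3.8681% − 8.56148% = -4.69%

-4.69%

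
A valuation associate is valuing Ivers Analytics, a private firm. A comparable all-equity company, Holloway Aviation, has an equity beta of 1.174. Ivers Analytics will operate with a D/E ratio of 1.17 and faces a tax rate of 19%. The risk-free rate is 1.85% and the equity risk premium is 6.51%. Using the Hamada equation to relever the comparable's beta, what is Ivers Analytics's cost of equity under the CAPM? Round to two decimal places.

16.74%

β_L = β_U × [1 + (1 − t)(D/E)] = 1.174 × [1 + (1 − 0.19) × 1.17]
    = 1.174 × [1 + 0.81 × 1.17] = 1.174 × 1.9477 = 2.2866
E(R) = R_f + β_L × MRP = 1.85% + 2.2866 × 6.51% = 16.74%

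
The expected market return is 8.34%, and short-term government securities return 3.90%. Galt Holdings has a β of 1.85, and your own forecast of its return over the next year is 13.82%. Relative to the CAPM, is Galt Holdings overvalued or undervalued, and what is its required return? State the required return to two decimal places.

MRP = 8.34% − 3.90% = 4.44%
Required return = R_f + β·MRP = 3.90% + 1.85 × 4.44% = 12.11%
Forecast 13.82% > required 12.11% → the stock plots above the SML → undervalued.

Undervalued; required return 12.11%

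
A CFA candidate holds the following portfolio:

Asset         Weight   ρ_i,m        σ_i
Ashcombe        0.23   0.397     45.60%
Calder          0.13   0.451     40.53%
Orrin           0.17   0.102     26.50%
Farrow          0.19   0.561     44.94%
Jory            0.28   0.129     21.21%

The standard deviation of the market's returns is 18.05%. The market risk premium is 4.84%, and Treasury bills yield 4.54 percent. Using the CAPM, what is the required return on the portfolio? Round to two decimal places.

7.91%

β_Ashcombe = 0.397 × 45.60% / 18.05% = 1.0029
β_Calder = 0.451 × 40.53% / 18.05% = 1.0127
β_Orrin = 0.102 × 26.50% / 18.05% = 0.1498
β_Farrow = 0.561 × 44.94% / 18.05% = 1.3968
β_Jory = 0.129 × 21.21% / 18.05% = 0.1516
β_P = Σ w_i β_i = 0.23×1.0029 + 0.13×1.0127 + 0.17×0.1498 + 0.19×1.3968 + 0.28×0.1516 = 0.6956
E(R_P) = R_f + β_P × MRP = 4.54% + 0.6956 × 4.84% = 7.91%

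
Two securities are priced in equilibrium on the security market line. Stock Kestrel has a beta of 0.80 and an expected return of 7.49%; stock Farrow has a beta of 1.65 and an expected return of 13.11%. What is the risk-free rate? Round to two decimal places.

2.20%

Both satisfy E(R) = R_f + β·MRP, so the slope of the SML is
MRP = (13.11% − 7.49%) / (1.65 − 0.80) = 5.62% / 0.85 = 6.6118%
R_f = E(R_Kestrel) − β_Kestrel·MRP = 7.49% − 0.80 × 6.6118% = 2.2006%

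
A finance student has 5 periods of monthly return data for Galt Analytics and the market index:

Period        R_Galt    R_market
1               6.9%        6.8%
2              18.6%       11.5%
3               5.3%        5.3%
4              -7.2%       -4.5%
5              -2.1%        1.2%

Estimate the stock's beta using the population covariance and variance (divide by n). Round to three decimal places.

Mean R_i = (6.9 + 18.6 + 5.3 − 7.2 − 2.1) / 5 = 4.3000%
Mean R_m = (6.8 + 11.5 + 5.3 − 4.5 + 1.2) / 5 = 4.0600%
Σ(R_i − R̄_i)(R_m − R̄_m) = 231.5000  ⇒  Cov = 231.5000 / 5 = 46.3000
Σ(R_m − R̄_m)² = 145.8520  ⇒  Var(R_m) = 145.8520 / 5 = 29.1704
β = Cov / Var(R_m) = 46.3000 / 29.1704 = 1.5872

1.587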